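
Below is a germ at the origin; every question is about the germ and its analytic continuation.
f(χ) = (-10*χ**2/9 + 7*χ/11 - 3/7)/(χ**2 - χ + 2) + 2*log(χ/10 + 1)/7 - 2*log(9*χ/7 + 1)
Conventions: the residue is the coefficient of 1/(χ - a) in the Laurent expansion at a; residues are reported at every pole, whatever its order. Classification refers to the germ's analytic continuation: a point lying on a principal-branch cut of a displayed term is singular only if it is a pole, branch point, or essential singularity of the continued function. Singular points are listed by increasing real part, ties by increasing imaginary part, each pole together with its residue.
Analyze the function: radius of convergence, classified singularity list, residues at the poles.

Denominator factor (χ**2 - χ + 2): discriminant -7, complex-conjugate roots (1/2) + ((1/2)*sqrt(7))*i and (1/2) - ((1/2)*sqrt(7))*i; poles of order 1, moduli sqrt(2) and sqrt(2).
Branch term (2/7)*log(1 - χ/(-10)): its argument vanishes at χ = -10, a logarithmic branch point, modulus 10.
Branch term (-2)*log(1 - χ/(-7/9)): its argument vanishes at χ = -7/9, a logarithmic branch point, modulus 7/9.
The radius of convergence is the smallest modulus among the singular points: 7/9.
The branch terms are analytic at (1/2) - ((1/2)*sqrt(7))*i and contribute nothing to the residue; only the rational part matters.
The factor χ**2 - χ + 2 splits as (χ - a)(χ - a') with a = (1/2) - ((1/2)*sqrt(7))*i, a' = (1/2) + ((1/2)*sqrt(7))*i. At the order-1 pole a set g(χ) = (χ - a)*(rational part) = [-10*χ**2/9 + 7*χ/11 - 3/7] / (χ - a').
Simple pole: residue = g(a) at a = (1/2) - ((1/2)*sqrt(7))*i, which is (-47/198) + ((719/3234)*sqrt(7))*i.
The branch terms are analytic at (1/2) + ((1/2)*sqrt(7))*i and contribute nothing to the residue; only the rational part matters.
The factor χ**2 - χ + 2 splits as (χ - a)(χ - a') with a = (1/2) + ((1/2)*sqrt(7))*i, a' = (1/2) - ((1/2)*sqrt(7))*i. At the order-1 pole a set g(χ) = (χ - a)*(rational part) = [-10*χ**2/9 + 7*χ/11 - 3/7] / (χ - a').
Simple pole: residue = g(a) at a = (1/2) + ((1/2)*sqrt(7))*i, which is (-47/198) - ((719/3234)*sqrt(7))*i.
List the singular points by increasing real part (a conjugate pair: the negative imaginary part first).

Radius of convergence at 0: 7/9.
At -10: a logarithmic branch point.
At -7/9: a logarithmic branch point.
At (1/2) - ((1/2)*sqrt(7))*i: a pole of order 1; residue (-47/198) + ((719/3234)*sqrt(7))*i.
At (1/2) + ((1/2)*sqrt(7))*i: a pole of order 1; residue (-47/198) - ((719/3234)*sqrt(7))*i.


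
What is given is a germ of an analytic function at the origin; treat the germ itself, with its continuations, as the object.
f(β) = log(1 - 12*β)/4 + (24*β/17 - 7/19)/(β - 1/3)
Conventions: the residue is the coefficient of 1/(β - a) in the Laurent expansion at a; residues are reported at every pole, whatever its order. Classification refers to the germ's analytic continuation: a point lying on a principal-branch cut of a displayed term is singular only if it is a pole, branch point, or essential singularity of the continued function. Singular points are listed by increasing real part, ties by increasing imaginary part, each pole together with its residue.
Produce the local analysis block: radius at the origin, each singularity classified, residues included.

Denominator factor (β - 1/3): pole of order 1 at 1/3, modulus 1/3.
Branch term (1/4)*log(1 - β/(1/12)): its argument vanishes at β = 1/12, a logarithmic branch point, modulus 1/12.
The radius of convergence is the smallest modulus among the singular points: 1/12.
The branch term is analytic at 1/3 and contributes nothing to the residue; only the rational part matters.
At the order-1 pole 1/3 set g(β) = (β - (1/3))*(rational part) = 24*β/17 - 7/19.
Simple pole: residue = g(a) at a = 1/3, which is 33/323.
List the singular points by increasing real part (a conjugate pair: the negative imaginary part first).

Radius of convergence at 0: 1/12.
At 1/12: a logarithmic branch point.
At 1/3: a pole of order 1; residue 33/323.


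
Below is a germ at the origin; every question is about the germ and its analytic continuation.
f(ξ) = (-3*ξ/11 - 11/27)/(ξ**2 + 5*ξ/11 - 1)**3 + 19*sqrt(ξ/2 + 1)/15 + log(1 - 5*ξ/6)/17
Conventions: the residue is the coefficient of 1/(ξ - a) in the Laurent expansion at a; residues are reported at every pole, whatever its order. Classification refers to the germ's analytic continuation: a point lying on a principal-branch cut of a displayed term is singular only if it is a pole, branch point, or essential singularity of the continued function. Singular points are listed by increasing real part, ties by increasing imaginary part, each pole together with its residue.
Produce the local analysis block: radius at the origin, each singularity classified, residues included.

Radius of convergence at 0: -5/22 + (1/22)*sqrt(509).
At -2: an algebraic (square-root) branch point.
At -5/22 - (1/22)*sqrt(509): a pole of order 3; residue (3004067/1186850061)*sqrt(509).
At -5/22 + (1/22)*sqrt(509): a pole of order 3; residue -(3004067/1186850061)*sqrt(509).
At 6/5: a logarithmic branch point.

Denominator factor (ξ**2 + 5*ξ/11 - 1)^3: discriminant 509/121, real irrational roots -5/22 + (1/22)*sqrt(509) and -5/22 - (1/22)*sqrt(509); poles of order 3, moduli -5/22 + (1/22)*sqrt(509) and 5/22 + (1/22)*sqrt(509).
Branch term (19/15)*sqrt(1 - ξ/(-2)): its argument vanishes at ξ = -2, a square-root branch point, modulus 2.
Branch term (1/17)*log(1 - ξ/(6/5)): its argument vanishes at ξ = 6/5, a logarithmic branch point, modulus 6/5.
The radius of convergence is the smallest modulus among the singular points: -5/22 + (1/22)*sqrt(509).
The branch terms are analytic at -5/22 - (1/22)*sqrt(509) and contribute nothing to the residue; only the rational part matters.
The factor ξ**2 + 5*ξ/11 - 1 splits as (ξ - a)(ξ - a') with a = -5/22 - (1/22)*sqrt(509), a' = -5/22 + (1/22)*sqrt(509). At the order-3 pole a set g(ξ) = (ξ - a)^3*(rational part) = [-3*ξ/11 - 11/27] / (ξ - a')^3.
Order-3 pole: residue = g''(a)/2; g''(-5/22 - (1/22)*sqrt(509)) = (6008134/1186850061)*sqrt(509), so the residue is (3004067/1186850061)*sqrt(509).
The branch terms are analytic at -5/22 + (1/22)*sqrt(509) and contribute nothing to the residue; only the rational part matters.
The factor ξ**2 + 5*ξ/11 - 1 splits as (ξ - a)(ξ - a') with a = -5/22 + (1/22)*sqrt(509), a' = -5/22 - (1/22)*sqrt(509). At the order-3 pole a set g(ξ) = (ξ - a)^3*(rational part) = [-3*ξ/11 - 11/27] / (ξ - a')^3.
Order-3 pole: residue = g''(a)/2; g''(-5/22 + (1/22)*sqrt(509)) = -(6008134/1186850061)*sqrt(509), so the residue is -(3004067/1186850061)*sqrt(509).
List the singular points by increasing real part (a conjugate pair: the negative imaginary part first).


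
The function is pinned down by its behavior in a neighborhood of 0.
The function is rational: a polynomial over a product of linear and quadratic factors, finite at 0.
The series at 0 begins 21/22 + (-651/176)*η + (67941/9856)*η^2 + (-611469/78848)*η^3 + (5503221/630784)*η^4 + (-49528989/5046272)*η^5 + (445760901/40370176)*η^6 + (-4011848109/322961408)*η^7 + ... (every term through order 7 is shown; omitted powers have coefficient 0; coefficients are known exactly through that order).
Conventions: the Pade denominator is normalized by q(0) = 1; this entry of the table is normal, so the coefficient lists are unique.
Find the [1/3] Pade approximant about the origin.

Taylor coefficients needed (read off): a_0 = 21/22, a_1 = -651/176, a_2 = 67941/9856, a_3 = -611469/78848, a_4 = 5503221/630784.
Write the denominator as Q(η) = 1 + q1*η + q2*η^2 + q3*η^3. Requiring Q*f - P = O(η^5) with deg P <= 1 kills the coefficients of η^2..η^4 in Q*f:
  η^2: a_2 + q1*a_1 + q2*a_0 = 0, i.e. 67941/9856 + (-651/176)*q1 + (21/22)*q2 = 0.
  η^3: a_3 + q1*a_2 + q2*a_1 + q3*a_0 = 0, i.e. -611469/78848 + (67941/9856)*q1 + (-651/176)*q2 + (21/22)*q3 = 0.
  η^4: a_4 + q1*a_3 + q2*a_2 + q3*a_1 = 0, i.e. 5503221/630784 + (-611469/78848)*q1 + (67941/9856)*q2 + (-651/176)*q3 = 0.
Solving this linear system: q1 = 7586745/2311624, q2 = 12704967/2311624, q3 = 647953317/113269576.
The numerator is Q*f truncated at degree 1: P0 = a_0 = 21/22; P1 = a_1 + q1*a_0 = -186927/330232.

The Pade approximant has numerator coefficients [21/22, -186927/330232]; denominator coefficients [1, 7586745/2311624, 12704967/2311624, 647953317/113269576].


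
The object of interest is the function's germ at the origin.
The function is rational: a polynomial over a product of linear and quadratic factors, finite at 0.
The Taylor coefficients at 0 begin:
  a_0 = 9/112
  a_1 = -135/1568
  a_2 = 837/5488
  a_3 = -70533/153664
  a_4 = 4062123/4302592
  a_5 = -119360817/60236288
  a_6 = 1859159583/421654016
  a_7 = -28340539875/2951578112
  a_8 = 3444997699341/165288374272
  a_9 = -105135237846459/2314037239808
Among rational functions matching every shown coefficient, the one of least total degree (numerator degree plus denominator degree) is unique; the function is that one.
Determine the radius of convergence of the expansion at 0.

No rational of total degree below 8 reproduces all 10 coefficients; solving the [0/8] Pade equations on them gives f(j) = 3/(4*(j**2 - j + 2)**3*(j**2 + 3*j + 7/6)), whose expansion matches every shown term.
Denominator factor (j**2 + 3*j + 7/6): discriminant 13/3, real irrational roots -3/2 + (1/6)*sqrt(39) and -3/2 - (1/6)*sqrt(39); poles of order 1, moduli 3/2 - (1/6)*sqrt(39) and 3/2 + (1/6)*sqrt(39).
Denominator factor (j**2 - j + 2)^3: discriminant -7, complex-conjugate roots (1/2) + ((1/2)*sqrt(7))*i and (1/2) - ((1/2)*sqrt(7))*i; poles of order 3, moduli sqrt(2) and sqrt(2).
The radius of convergence is the smallest modulus among the singular points: 3/2 - (1/6)*sqrt(39).

The radius of convergence is 3/2 - (1/6)*sqrt(39).


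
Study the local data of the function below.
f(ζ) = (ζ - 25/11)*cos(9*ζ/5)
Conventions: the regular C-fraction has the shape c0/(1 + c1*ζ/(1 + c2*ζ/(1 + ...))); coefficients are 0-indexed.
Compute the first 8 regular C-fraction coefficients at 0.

The regular C-fraction coefficients are [-25/11, 11/25, -2267/550, 81/22, 1485/4534, 12749/113350, -92821/127490, 183627/637450].

Taylor coefficients (expand at 0): a_0 = -25/11, a_1 = 1, a_2 = 81/22, a_3 = -81/50, a_4 = -2187/2200, a_5 = 2187/5000, a_6 = 59049/550000, a_7 = -59049/1250000.
c0 = a_0 = -25/11. Peel one level at a time: if S = 1 + c*ζ/S' with S'(0) = 1, then c is the ζ-coefficient of S and S' = c*ζ/(S - 1).
S_1 = c0/f = 1 + (11/25)*ζ + (2267/1250)*ζ^2 + ...; c1 = 11/25.
S_2 = c1*ζ/(S_1 - 1) = 1 + (-2267/550)*ζ + (183627/12100)*ζ^2 + ...; c2 = -2267/550.
S_3 = c2*ζ/(S_2 - 1) = 1 + (81/22)*ζ + (-10935/9068)*ζ^2 + ...; c3 = 81/22.
S_4 = c3*ζ/(S_3 - 1) = 1 + (1485/4534)*ζ + (-3786453/102785780)*ζ^2 + ...; c4 = 1485/4534.
S_5 = c4*ζ/(S_4 - 1) = 1 + (12749/113350)*ζ + (92821/1133500)*ζ^2 + ...; c5 = 12749/113350.
S_6 = c5*ζ/(S_5 - 1) = 1 + (-92821/127490)*ζ + (17044441767/81268500500)*ζ^2 + ...; c6 = -92821/127490.
S_7 = c6*ζ/(S_6 - 1) = 1 + (183627/637450)*ζ + ...; c7 = 183627/637450.


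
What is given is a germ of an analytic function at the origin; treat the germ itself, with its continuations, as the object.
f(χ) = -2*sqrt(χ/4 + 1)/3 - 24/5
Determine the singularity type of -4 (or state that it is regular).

The term (-2/3)*sqrt(1 - χ/(-4)) has argument 1 - -4/(-4) = 0 at -4: a square-root (algebraic, two-sheeted) branch point; the remaining terms are analytic or single-valued there.

The point is an algebraic (square-root) branch point.


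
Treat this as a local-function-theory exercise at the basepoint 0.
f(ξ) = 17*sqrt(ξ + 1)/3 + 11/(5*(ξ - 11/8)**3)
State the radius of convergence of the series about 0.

Denominator factor (ξ - 11/8)^3: pole of order 3 at 11/8, modulus 11/8.
Branch term (17/3)*sqrt(1 - ξ/(-1)): its argument vanishes at ξ = -1, a square-root branch point, modulus 1.
The radius of convergence is the smallest modulus among the singular points: 1.

The radius of convergence is 1.


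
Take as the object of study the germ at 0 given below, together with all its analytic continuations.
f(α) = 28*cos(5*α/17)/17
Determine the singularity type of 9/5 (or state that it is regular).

There is no denominator, hence no pole anywhere.
The factor cos(5*α/17) is entire.
So the germ continues analytically to 9/5.

The point is a regular point.


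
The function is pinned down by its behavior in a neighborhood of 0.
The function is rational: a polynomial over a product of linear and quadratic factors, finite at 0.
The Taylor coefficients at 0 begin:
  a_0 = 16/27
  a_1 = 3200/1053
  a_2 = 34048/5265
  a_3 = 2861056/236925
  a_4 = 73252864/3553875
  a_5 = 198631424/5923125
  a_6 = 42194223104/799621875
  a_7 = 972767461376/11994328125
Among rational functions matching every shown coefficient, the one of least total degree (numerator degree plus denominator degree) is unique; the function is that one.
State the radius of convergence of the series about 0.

The radius of convergence is 3/4.

No rational of total degree below 4 reproduces all 8 coefficients; solving the [1/3] Pade equations on them gives f(β) = (31*β/13 + 5/6)/((β - 3/4)**2*(β + 5/2)), whose expansion matches every shown term.
Denominator factor (β + 5/2): pole of order 1 at -5/2, modulus 5/2.
Denominator factor (β - 3/4)^2: pole of order 2 at 3/4, modulus 3/4.
The radius of convergence is the smallest modulus among the singular points: 3/4.


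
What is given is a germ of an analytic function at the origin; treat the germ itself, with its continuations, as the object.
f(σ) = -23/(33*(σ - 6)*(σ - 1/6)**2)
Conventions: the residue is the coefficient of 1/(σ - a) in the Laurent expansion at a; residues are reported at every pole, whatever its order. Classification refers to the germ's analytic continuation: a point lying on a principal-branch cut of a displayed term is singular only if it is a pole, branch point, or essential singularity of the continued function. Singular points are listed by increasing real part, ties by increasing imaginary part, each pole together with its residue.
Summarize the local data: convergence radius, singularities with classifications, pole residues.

Denominator factor (σ - 6): pole of order 1 at 6, modulus 6.
Denominator factor (σ - 1/6)^2: pole of order 2 at 1/6, modulus 1/6.
The radius of convergence is the smallest modulus among the singular points: 1/6.
At the order-2 pole 1/6 set g(σ) = (σ - (1/6))^2*f(σ) = -23/(33*(σ - 6)).
Order-2 pole: residue = g'(a); g'(1/6) = 276/13475, so the residue is 276/13475.
At the order-1 pole 6 set g(σ) = (σ - (6))*f(σ) = -23/(33*(σ - 1/6)**2).
Simple pole: residue = g(a) at a = 6, which is -276/13475.
List the singular points by increasing real part (a conjugate pair: the negative imaginary part first).

Radius of convergence at 0: 1/6.
At 1/6: a pole of order 2; residue 276/13475.
At 6: a pole of order 1; residue -276/13475.


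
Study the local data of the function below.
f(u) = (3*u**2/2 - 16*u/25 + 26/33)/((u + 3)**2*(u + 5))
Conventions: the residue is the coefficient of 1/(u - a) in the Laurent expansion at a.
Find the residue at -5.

At the order-1 pole -5 set g(u) = (u - (-5))*f(u) = (3*u**2/2 - 16*u/25 + 26/33)/(u + 3)**2.
Simple pole: residue = g(a) at a = -5, which is 13691/1320.

The residue is 13691/1320.


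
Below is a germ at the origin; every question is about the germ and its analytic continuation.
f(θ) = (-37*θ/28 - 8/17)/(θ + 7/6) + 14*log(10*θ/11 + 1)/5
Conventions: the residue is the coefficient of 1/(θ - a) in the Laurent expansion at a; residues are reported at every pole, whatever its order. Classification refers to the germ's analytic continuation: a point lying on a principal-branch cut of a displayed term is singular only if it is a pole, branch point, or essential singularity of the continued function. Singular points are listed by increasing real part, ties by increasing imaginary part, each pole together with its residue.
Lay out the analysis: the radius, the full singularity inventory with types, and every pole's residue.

Denominator factor (θ + 7/6): pole of order 1 at -7/6, modulus 7/6.
Branch term (14/5)*log(1 - θ/(-11/10)): its argument vanishes at θ = -11/10, a logarithmic branch point, modulus 11/10.
The radius of convergence is the smallest modulus among the singular points: 11/10.
The branch term is analytic at -7/6 and contributes nothing to the residue; only the rational part matters.
At the order-1 pole -7/6 set g(θ) = (θ - (-7/6))*(rational part) = -37*θ/28 - 8/17.
Simple pole: residue = g(a) at a = -7/6, which is 437/408.
List the singular points by increasing real part (a conjugate pair: the negative imaginary part first).

Radius of convergence at 0: 11/10.
At -7/6: a pole of order 1; residue 437/408.
At -11/10: a logarithmic branch point.


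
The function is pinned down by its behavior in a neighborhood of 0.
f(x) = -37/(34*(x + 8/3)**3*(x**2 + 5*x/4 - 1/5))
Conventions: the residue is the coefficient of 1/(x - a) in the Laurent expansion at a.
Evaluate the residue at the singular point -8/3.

The residue is -100923975/324323552.

At the order-3 pole -8/3 set g(x) = (x - (-8/3))^3*f(x) = -37/(34*(x**2 + 5*x/4 - 1/5)).
Order-3 pole: residue = g''(a)/2; g''(-8/3) = -100923975/162161776, so the residue is -100923975/324323552.


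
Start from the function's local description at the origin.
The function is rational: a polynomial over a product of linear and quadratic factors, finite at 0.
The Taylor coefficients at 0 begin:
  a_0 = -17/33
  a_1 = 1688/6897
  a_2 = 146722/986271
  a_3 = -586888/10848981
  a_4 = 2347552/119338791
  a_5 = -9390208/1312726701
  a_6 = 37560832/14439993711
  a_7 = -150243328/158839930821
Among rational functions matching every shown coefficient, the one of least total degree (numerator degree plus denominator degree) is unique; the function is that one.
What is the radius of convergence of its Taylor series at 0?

No rational of total degree below 3 reproduces all 8 coefficients; solving the [2/1] Pade equations on them gives f(ρ) = (17*ρ**2/26 + 3*ρ/19 - 17/12)/(ρ + 11/4), whose expansion matches every shown term.
Denominator factor (ρ + 11/4): pole of order 1 at -11/4, modulus 11/4.
The radius of convergence is the smallest modulus among the singular points: 11/4.

The radius of convergence is 11/4.


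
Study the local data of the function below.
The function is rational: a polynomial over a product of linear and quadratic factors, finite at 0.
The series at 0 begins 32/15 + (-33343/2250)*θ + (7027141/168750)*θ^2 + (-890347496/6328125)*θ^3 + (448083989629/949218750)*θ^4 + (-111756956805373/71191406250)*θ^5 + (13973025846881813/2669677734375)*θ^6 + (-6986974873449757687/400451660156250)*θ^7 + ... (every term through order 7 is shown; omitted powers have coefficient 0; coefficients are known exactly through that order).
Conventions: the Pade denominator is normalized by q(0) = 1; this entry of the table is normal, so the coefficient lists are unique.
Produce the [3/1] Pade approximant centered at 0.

Taylor coefficients needed (read off): a_0 = 32/15, a_1 = -33343/2250, a_2 = 7027141/168750, a_3 = -890347496/6328125, a_4 = 448083989629/949218750.
Write the denominator as Q(θ) = 1 + q1*θ. Requiring Q*f - P = O(θ^5) with deg P <= 3 kills the coefficients of θ^4..θ^4 in Q*f:
  θ^4: a_4 + q1*a_3 = 0, i.e. 448083989629/949218750 + (-890347496/6328125)*q1 = 0.
Solving this linear system: q1 = 448083989629/133552124400.
The numerator is Q*f truncated at degree 3: P0 = a_0 = 32/15; P1 = a_1 + q1*a_0 = -1705352099/222586874; P2 = a_2 + q1*a_1 = -28767640645/3561389984; P3 = a_3 + q1*a_2 = -3496340475/3561389984.

The Pade approximant has numerator coefficients [32/15, -1705352099/222586874, -28767640645/3561389984, -3496340475/3561389984]; denominator coefficients [1, 448083989629/133552124400].


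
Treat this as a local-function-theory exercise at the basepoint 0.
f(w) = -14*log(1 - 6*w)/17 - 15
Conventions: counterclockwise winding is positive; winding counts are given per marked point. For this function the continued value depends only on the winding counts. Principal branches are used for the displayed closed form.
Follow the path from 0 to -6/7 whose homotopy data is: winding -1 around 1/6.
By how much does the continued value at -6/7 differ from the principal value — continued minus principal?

The rational part is single-valued and drops out of the difference; each branch term changes only by its own monodromy.
(-14/17)*log(1 - w/(1/6)): each positive loop around 1/6 adds 2*pi*i to the log, so winding -1 contributes (-14/17)*(-1)*2*pi*i = (28/17)*pi*i.
Summing the contributions at w = -6/7 gives (28/17)*pi*i.

Continued minus principal equals (28/17)*pi*i.


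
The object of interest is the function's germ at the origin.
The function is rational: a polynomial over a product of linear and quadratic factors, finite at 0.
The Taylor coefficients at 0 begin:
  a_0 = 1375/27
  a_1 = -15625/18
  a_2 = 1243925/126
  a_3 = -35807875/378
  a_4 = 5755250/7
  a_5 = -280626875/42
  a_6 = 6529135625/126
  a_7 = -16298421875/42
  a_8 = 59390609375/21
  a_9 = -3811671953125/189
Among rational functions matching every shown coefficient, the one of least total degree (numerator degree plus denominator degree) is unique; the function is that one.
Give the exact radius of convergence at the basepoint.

The radius of convergence is -1/2 + (3/10)*sqrt(5).

No rational of total degree below 8 reproduces all 10 coefficients; solving the [2/6] Pade equations on them gives f(δ) = (26*δ**2/35 + 5*δ/6 - 11/27)/(δ**2 - δ - 1/5)**3, whose expansion matches every shown term.
Denominator factor (δ**2 - δ - 1/5)^3: discriminant 9/5, real irrational roots 1/2 + (3/10)*sqrt(5) and 1/2 - (3/10)*sqrt(5); poles of order 3, moduli 1/2 + (3/10)*sqrt(5) and -1/2 + (3/10)*sqrt(5).
The radius of convergence is the smallest modulus among the singular points: -1/2 + (3/10)*sqrt(5).


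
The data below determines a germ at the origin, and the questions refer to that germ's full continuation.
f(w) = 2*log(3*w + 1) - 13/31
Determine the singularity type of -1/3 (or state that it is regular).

The point is a logarithmic branch point.

The term (2)*log(1 - w/(-1/3)) has argument 1 - -1/3/(-1/3) = 0 at -1/3: a logarithmic (infinitely-sheeted) branch point; the remaining terms are analytic or single-valued there.


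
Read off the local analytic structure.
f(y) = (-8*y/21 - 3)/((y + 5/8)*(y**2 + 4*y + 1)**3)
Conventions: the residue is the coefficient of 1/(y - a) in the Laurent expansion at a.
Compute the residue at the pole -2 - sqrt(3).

The residue is -7602176/7516131 + (77888309/135290358)*sqrt(3).

The factor y**2 + 4*y + 1 splits as (y - a)(y - a') with a = -2 - sqrt(3), a' = -2 + sqrt(3). At the order-3 pole a set g(y) = (y - a)^3*f(y) = [(-8*y/21 - 3)/(y + 5/8)] / (y - a')^3.
Order-3 pole: residue = g''(a)/2; g''(-2 - sqrt(3)) = -15204352/7516131 + (77888309/67645179)*sqrt(3), so the residue is -7602176/7516131 + (77888309/135290358)*sqrt(3).


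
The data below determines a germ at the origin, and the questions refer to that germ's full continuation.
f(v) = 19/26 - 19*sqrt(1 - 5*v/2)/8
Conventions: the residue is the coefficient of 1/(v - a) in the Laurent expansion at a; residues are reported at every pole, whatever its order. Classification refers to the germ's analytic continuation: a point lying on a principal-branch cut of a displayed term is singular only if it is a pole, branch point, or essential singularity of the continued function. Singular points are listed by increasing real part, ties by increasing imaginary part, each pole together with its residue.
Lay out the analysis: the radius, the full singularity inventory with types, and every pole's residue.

Branch term (-19/8)*sqrt(1 - v/(2/5)): its argument vanishes at v = 2/5, a square-root branch point, modulus 2/5.
The radius of convergence is the smallest modulus among the singular points: 2/5.

Radius of convergence at 0: 2/5.
At 2/5: an algebraic (square-root) branch point.


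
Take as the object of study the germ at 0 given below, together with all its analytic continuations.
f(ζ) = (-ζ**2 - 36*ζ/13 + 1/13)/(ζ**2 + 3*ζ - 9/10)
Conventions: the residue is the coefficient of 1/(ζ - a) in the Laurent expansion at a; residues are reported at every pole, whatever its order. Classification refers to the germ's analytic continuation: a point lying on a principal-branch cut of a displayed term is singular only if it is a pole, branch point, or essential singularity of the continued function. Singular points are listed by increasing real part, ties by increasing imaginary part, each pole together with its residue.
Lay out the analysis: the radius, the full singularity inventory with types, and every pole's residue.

Radius of convergence at 0: -3/2 + (3/10)*sqrt(35).
At -3/2 - (3/10)*sqrt(35): a pole of order 1; residue 3/26 + (76/1365)*sqrt(35).
At -3/2 + (3/10)*sqrt(35): a pole of order 1; residue 3/26 - (76/1365)*sqrt(35).

Denominator factor (ζ**2 + 3*ζ - 9/10): discriminant 63/5, real irrational roots -3/2 + (3/10)*sqrt(35) and -3/2 - (3/10)*sqrt(35); poles of order 1, moduli -3/2 + (3/10)*sqrt(35) and 3/2 + (3/10)*sqrt(35).
The radius of convergence is the smallest modulus among the singular points: -3/2 + (3/10)*sqrt(35).
The factor ζ**2 + 3*ζ - 9/10 splits as (ζ - a)(ζ - a') with a = -3/2 - (3/10)*sqrt(35), a' = -3/2 + (3/10)*sqrt(35). At the order-1 pole a set g(ζ) = (ζ - a)*f(ζ) = [-ζ**2 - 36*ζ/13 + 1/13] / (ζ - a').
Simple pole: residue = g(a) at a = -3/2 - (3/10)*sqrt(35), which is 3/26 + (76/1365)*sqrt(35).
The factor ζ**2 + 3*ζ - 9/10 splits as (ζ - a)(ζ - a') with a = -3/2 + (3/10)*sqrt(35), a' = -3/2 - (3/10)*sqrt(35). At the order-1 pole a set g(ζ) = (ζ - a)*f(ζ) = [-ζ**2 - 36*ζ/13 + 1/13] / (ζ - a').
Simple pole: residue = g(a) at a = -3/2 + (3/10)*sqrt(35), which is 3/26 - (76/1365)*sqrt(35).
List the singular points by increasing real part (a conjugate pair: the negative imaginary part first).


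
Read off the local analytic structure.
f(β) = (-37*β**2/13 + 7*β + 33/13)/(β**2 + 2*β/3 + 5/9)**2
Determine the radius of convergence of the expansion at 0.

Denominator factor (β**2 + 2*β/3 + 5/9)^2: discriminant -16/9, complex-conjugate roots (-1/3) + (2/3)*i and (-1/3) - (2/3)*i; poles of order 2, moduli (1/3)*sqrt(5) and (1/3)*sqrt(5).
The radius of convergence is the smallest modulus among the singular points: (1/3)*sqrt(5).

The radius of convergence is (1/3)*sqrt(5).


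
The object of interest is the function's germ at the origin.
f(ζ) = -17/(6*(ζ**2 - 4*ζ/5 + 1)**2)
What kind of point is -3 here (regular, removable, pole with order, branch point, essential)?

Denominator factors: ζ**2 - 4*ζ/5 + 1 = 62/5 at ζ = -3 — none vanishes.
So the germ continues analytically to -3.

The point is a regular point.


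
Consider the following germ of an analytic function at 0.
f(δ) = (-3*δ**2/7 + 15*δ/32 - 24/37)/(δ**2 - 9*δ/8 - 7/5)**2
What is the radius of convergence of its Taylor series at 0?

The radius of convergence is -9/16 + (13/80)*sqrt(65).

Denominator factor (δ**2 - 9*δ/8 - 7/5)^2: discriminant 2197/320, real irrational roots 9/16 + (13/80)*sqrt(65) and 9/16 - (13/80)*sqrt(65); poles of order 2, moduli 9/16 + (13/80)*sqrt(65) and -9/16 + (13/80)*sqrt(65).
The radius of convergence is the smallest modulus among the singular points: -9/16 + (13/80)*sqrt(65).


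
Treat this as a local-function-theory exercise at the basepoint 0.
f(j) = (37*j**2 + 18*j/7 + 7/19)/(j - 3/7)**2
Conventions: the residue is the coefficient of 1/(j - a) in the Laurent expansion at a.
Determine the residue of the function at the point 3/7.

At the order-2 pole 3/7 set g(j) = (j - (3/7))^2*f(j) = 37*j**2 + 18*j/7 + 7/19.
Order-2 pole: residue = g'(a); g'(3/7) = 240/7, so the residue is 240/7.

The residue is 240/7.


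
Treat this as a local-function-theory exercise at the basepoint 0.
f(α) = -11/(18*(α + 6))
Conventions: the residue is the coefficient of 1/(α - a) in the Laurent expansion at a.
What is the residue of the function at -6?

The residue is -11/18.

At the order-1 pole -6 set g(α) = (α - (-6))*f(α) = -11/18.
Simple pole: residue = g(a) at a = -6, which is -11/18.


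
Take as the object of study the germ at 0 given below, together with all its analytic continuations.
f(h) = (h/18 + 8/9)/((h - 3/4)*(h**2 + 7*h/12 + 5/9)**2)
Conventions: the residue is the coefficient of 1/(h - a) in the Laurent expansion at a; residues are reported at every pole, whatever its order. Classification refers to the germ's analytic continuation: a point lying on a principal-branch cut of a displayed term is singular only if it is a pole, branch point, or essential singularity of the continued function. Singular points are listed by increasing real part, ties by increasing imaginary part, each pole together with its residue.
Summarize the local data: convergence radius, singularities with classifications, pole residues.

Radius of convergence at 0: (1/3)*sqrt(5).
At (-7/24) - ((1/24)*sqrt(271))*i: a pole of order 2; residue (-603/3136) - ((10236813/230310976)*sqrt(271))*i.
At (-7/24) + ((1/24)*sqrt(271))*i: a pole of order 2; residue (-603/3136) + ((10236813/230310976)*sqrt(271))*i.
At 3/4: a pole of order 1; residue 603/1568.

Denominator factor (h**2 + 7*h/12 + 5/9)^2: discriminant -271/144, complex-conjugate roots (-7/24) + ((1/24)*sqrt(271))*i and (-7/24) - ((1/24)*sqrt(271))*i; poles of order 2, moduli (1/3)*sqrt(5) and (1/3)*sqrt(5).
Denominator factor (h - 3/4): pole of order 1 at 3/4, modulus 3/4.
The radius of convergence is the smallest modulus among the singular points: (1/3)*sqrt(5).
The factor h**2 + 7*h/12 + 5/9 splits as (h - a)(h - a') with a = (-7/24) - ((1/24)*sqrt(271))*i, a' = (-7/24) + ((1/24)*sqrt(271))*i. At the order-2 pole a set g(h) = (h - a)^2*f(h) = [(h/18 + 8/9)/(h - 3/4)] / (h - a')^2.
Order-2 pole: residue = g'(a); g'((-7/24) - ((1/24)*sqrt(271))*i) = (-603/3136) - ((10236813/230310976)*sqrt(271))*i, so the residue is (-603/3136) - ((10236813/230310976)*sqrt(271))*i.
The factor h**2 + 7*h/12 + 5/9 splits as (h - a)(h - a') with a = (-7/24) + ((1/24)*sqrt(271))*i, a' = (-7/24) - ((1/24)*sqrt(271))*i. At the order-2 pole a set g(h) = (h - a)^2*f(h) = [(h/18 + 8/9)/(h - 3/4)] / (h - a')^2.
Order-2 pole: residue = g'(a); g'((-7/24) + ((1/24)*sqrt(271))*i) = (-603/3136) + ((10236813/230310976)*sqrt(271))*i, so the residue is (-603/3136) + ((10236813/230310976)*sqrt(271))*i.
At the order-1 pole 3/4 set g(h) = (h - (3/4))*f(h) = (h/18 + 8/9)/(h**2 + 7*h/12 + 5/9)**2.
Simple pole: residue = g(a) at a = 3/4, which is 603/1568.
List the singular points by increasing real part (a conjugate pair: the negative imaginary part first).


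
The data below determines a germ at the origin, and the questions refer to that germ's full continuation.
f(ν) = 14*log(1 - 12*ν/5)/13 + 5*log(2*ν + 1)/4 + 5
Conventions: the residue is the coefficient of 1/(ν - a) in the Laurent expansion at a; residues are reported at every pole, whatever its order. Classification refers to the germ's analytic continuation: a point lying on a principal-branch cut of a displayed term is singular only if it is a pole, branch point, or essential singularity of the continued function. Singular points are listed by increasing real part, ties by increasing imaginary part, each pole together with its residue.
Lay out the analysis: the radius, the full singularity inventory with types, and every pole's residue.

Radius of convergence at 0: 5/12.
At -1/2: a logarithmic branch point.
At 5/12: a logarithmic branch point.

Branch term (5/4)*log(1 - ν/(-1/2)): its argument vanishes at ν = -1/2, a logarithmic branch point, modulus 1/2.
Branch term (14/13)*log(1 - ν/(5/12)): its argument vanishes at ν = 5/12, a logarithmic branch point, modulus 5/12.
The radius of convergence is the smallest modulus among the singular points: 5/12.
List the singular points by increasing real part (a conjugate pair: the negative imaginary part first).


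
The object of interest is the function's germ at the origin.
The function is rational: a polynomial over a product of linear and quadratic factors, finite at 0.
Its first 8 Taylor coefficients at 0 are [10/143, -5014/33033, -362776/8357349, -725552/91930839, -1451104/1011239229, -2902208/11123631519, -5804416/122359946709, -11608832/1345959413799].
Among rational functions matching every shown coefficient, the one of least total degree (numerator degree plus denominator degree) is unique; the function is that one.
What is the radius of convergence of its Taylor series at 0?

No rational of total degree below 3 reproduces all 8 coefficients; solving the [2/1] Pade equations on them gives f(λ) = (2*λ**2/23 + 19*λ/21 - 5/13)/(λ - 11/2), whose expansion matches every shown term.
Denominator factor (λ - 11/2): pole of order 1 at 11/2, modulus 11/2.
The radius of convergence is the smallest modulus among the singular points: 11/2.

The radius of convergence is 11/2.


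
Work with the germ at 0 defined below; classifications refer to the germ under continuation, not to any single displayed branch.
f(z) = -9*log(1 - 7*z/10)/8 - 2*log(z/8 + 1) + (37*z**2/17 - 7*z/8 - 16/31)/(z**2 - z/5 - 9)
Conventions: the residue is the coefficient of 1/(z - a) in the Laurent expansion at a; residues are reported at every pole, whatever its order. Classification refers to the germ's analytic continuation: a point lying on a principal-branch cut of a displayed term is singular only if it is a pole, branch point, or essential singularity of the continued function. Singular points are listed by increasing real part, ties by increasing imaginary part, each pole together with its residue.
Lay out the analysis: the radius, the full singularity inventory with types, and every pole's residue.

Radius of convergence at 0: 10/7.
At -8: a logarithmic branch point.
At 1/10 - (1/10)*sqrt(901): a pole of order 1; residue -299/1360 - (4011131/37986160)*sqrt(901).
At 10/7: a logarithmic branch point.
At 1/10 + (1/10)*sqrt(901): a pole of order 1; residue -299/1360 + (4011131/37986160)*sqrt(901).

Denominator factor (z**2 - z/5 - 9): discriminant 901/25, real irrational roots 1/10 + (1/10)*sqrt(901) and 1/10 - (1/10)*sqrt(901); poles of order 1, moduli 1/10 + (1/10)*sqrt(901) and -1/10 + (1/10)*sqrt(901).
Branch term (-9/8)*log(1 - z/(10/7)): its argument vanishes at z = 10/7, a logarithmic branch point, modulus 10/7.
Branch term (-2)*log(1 - z/(-8)): its argument vanishes at z = -8, a logarithmic branch point, modulus 8.
The radius of convergence is the smallest modulus among the singular points: 10/7.
The branch terms are analytic at 1/10 - (1/10)*sqrt(901) and contribute nothing to the residue; only the rational part matters.
The factor z**2 - z/5 - 9 splits as (z - a)(z - a') with a = 1/10 - (1/10)*sqrt(901), a' = 1/10 + (1/10)*sqrt(901). At the order-1 pole a set g(z) = (z - a)*(rational part) = [37*z**2/17 - 7*z/8 - 16/31] / (z - a').
Simple pole: residue = g(a) at a = 1/10 - (1/10)*sqrt(901), which is -299/1360 - (4011131/37986160)*sqrt(901).
The branch terms are analytic at 1/10 + (1/10)*sqrt(901) and contribute nothing to the residue; only the rational part matters.
The factor z**2 - z/5 - 9 splits as (z - a)(z - a') with a = 1/10 + (1/10)*sqrt(901), a' = 1/10 - (1/10)*sqrt(901). At the order-1 pole a set g(z) = (z - a)*(rational part) = [37*z**2/17 - 7*z/8 - 16/31] / (z - a').
Simple pole: residue = g(a) at a = 1/10 + (1/10)*sqrt(901), which is -299/1360 + (4011131/37986160)*sqrt(901).
List the singular points by increasing real part (a conjugate pair: the negative imaginary part first).


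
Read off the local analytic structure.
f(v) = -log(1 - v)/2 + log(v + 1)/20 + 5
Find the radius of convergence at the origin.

The radius of convergence is 1.

Branch term (1/20)*log(1 - v/(-1)): its argument vanishes at v = -1, a logarithmic branch point, modulus 1.
Branch term (-1/2)*log(1 - v/(1)): its argument vanishes at v = 1, a logarithmic branch point, modulus 1.
The radius of convergence is the smallest modulus among the singular points: 1.


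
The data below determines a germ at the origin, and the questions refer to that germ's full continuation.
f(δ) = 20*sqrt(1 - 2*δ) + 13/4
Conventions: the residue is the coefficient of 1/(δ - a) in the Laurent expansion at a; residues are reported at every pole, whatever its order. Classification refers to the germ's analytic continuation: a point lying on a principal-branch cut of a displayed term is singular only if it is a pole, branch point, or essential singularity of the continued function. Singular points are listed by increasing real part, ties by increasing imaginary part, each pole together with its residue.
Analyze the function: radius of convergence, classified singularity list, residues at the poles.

Branch term (20)*sqrt(1 - δ/(1/2)): its argument vanishes at δ = 1/2, a square-root branch point, modulus 1/2.
The radius of convergence is the smallest modulus among the singular points: 1/2.

Radius of convergence at 0: 1/2.
At 1/2: an algebraic (square-root) branch point.


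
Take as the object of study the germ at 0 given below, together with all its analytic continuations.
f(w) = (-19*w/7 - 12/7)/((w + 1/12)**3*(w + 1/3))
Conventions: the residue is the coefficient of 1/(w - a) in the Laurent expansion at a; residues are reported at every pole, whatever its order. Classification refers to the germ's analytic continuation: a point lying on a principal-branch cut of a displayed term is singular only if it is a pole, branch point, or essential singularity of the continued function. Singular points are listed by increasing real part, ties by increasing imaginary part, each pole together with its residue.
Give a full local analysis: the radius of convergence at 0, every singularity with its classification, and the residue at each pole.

Denominator factor (w + 1/3): pole of order 1 at -1/3, modulus 1/3.
Denominator factor (w + 1/12)^3: pole of order 3 at -1/12, modulus 1/12.
The radius of convergence is the smallest modulus among the singular points: 1/12.
At the order-1 pole -1/3 set g(w) = (w - (-1/3))*f(w) = (-19*w/7 - 12/7)/(w + 1/12)**3.
Simple pole: residue = g(a) at a = -1/3, which is 1088/21.
At the order-3 pole -1/12 set g(w) = (w - (-1/12))^3*f(w) = (-19*w/7 - 12/7)/(w + 1/3).
Order-3 pole: residue = g''(a)/2; g''(-1/12) = -2176/21, so the residue is -1088/21.
List the singular points by increasing real part (a conjugate pair: the negative imaginary part first).

Radius of convergence at 0: 1/12.
At -1/3: a pole of order 1; residue 1088/21.
At -1/12: a pole of order 3; residue -1088/21.


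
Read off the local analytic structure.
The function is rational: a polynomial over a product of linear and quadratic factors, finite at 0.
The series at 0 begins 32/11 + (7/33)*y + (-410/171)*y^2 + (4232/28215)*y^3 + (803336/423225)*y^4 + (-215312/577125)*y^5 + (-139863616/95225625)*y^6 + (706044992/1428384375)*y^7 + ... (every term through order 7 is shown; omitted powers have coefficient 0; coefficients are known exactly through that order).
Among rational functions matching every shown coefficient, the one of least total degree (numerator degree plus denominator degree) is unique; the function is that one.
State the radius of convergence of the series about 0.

No rational of total degree below 4 reproduces all 8 coefficients; solving the [2/2] Pade equations on them gives f(y) = (-y**2/19 + 3*y/4 + 40/11)/(y**2 + y/6 + 5/4), whose expansion matches every shown term.
Denominator factor (y**2 + y/6 + 5/4): discriminant -179/36, complex-conjugate roots (-1/12) + ((1/12)*sqrt(179))*i and (-1/12) - ((1/12)*sqrt(179))*i; poles of order 1, moduli (1/2)*sqrt(5) and (1/2)*sqrt(5).
The radius of convergence is the smallest modulus among the singular points: (1/2)*sqrt(5).

The radius of convergence is (1/2)*sqrt(5).


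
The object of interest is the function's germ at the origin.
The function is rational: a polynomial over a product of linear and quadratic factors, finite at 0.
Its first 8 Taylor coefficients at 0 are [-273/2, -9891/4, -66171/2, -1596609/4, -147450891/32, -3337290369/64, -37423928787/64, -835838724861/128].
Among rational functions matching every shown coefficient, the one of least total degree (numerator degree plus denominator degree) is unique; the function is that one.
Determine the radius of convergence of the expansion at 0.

The radius of convergence is -3/4 + (1/28)*sqrt(553).

No rational of total degree below 6 reproduces all 8 coefficients; solving the [2/4] Pade equations on them gives f(θ) = (-3*θ**2 - 4*θ/3 + 26/27)/((θ - 2/9)**2*(θ**2 + 3*θ/2 - 1/7)), whose expansion matches every shown term.
Denominator factor (θ**2 + 3*θ/2 - 1/7): discriminant 79/28, real irrational roots -3/4 + (1/28)*sqrt(553) and -3/4 - (1/28)*sqrt(553); poles of order 1, moduli -3/4 + (1/28)*sqrt(553) and 3/4 + (1/28)*sqrt(553).
Denominator factor (θ - 2/9)^2: pole of order 2 at 2/9, modulus 2/9.
The radius of convergence is the smallest modulus among the singular points: -3/4 + (1/28)*sqrt(553).
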